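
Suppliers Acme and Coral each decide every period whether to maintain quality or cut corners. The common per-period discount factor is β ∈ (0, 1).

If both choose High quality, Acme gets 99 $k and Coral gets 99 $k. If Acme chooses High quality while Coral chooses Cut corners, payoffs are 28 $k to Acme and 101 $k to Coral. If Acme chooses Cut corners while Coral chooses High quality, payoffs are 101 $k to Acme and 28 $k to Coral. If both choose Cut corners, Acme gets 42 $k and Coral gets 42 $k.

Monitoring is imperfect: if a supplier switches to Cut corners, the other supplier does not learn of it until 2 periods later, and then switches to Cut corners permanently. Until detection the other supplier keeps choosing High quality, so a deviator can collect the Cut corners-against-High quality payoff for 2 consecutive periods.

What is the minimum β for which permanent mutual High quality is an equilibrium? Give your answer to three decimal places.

Deviating for the 2 undetected periods gains 101−99 = 2 per period over cooperation, then loses 99−42 = 57 per period forever once punishment starts.
Gain: 2(1 + β + … + β^1); loss: 57·β^2/(1−β).
No profitable deviation ⇔ 2(1−β^2) ≤ 57·β^2, i.e. β^2 ≥ 2/(2+57) = 2/59.
Hence β ≥ (2/59)^(1/2) ≈ 0.184.

0.184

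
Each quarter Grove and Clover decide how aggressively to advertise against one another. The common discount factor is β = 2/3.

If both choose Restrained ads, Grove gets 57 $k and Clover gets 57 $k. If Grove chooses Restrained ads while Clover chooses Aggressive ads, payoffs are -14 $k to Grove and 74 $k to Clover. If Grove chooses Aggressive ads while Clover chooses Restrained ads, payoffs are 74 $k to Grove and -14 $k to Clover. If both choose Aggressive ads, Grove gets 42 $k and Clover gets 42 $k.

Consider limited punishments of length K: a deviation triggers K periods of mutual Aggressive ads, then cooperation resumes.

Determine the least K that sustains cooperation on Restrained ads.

No profitable deviation requires (57−42)(β+…+β^K) ≥ 74−57, i.e. β+…+β^K ≥ 17/15 ≈ 1.1333.
With β = 2/3, the partial sums are K=1: 0.6667, K=2: 1.1111, K=3: 1.4074.
K = 3 is the first length at which the sum reaches 1.1333.

3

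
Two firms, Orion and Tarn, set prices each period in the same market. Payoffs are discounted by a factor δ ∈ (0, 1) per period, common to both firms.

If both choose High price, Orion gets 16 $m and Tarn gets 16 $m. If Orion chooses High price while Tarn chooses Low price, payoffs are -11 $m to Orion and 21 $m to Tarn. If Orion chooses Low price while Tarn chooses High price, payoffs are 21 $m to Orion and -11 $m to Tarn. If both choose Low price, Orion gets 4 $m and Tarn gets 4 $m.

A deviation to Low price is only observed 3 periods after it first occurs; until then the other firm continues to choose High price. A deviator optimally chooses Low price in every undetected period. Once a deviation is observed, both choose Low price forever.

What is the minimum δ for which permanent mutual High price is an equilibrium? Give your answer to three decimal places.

0.665

The best deviation is to choose Low price for all 3 undetected periods, earning 21 each, then 4 forever once detected.
Deviation value: 21(1−δ^3)/(1−δ) + 4δ^3/(1−δ); cooperation value: 16/(1−δ).
IC: 16 ≥ 21(1−δ^3) + 4δ^3 = 21 − 17δ^3.
So δ^3 ≥ 5/17, giving δ ≥ (5/17)^(1/3) ≈ 0.665.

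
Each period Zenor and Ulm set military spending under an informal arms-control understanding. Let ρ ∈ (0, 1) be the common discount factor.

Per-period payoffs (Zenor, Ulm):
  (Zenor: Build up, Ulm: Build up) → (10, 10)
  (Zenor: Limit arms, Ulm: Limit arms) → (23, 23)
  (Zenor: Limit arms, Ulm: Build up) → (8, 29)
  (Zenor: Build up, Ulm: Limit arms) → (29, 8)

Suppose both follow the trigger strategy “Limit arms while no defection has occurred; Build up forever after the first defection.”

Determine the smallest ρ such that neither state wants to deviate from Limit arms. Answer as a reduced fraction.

Under grim trigger the critical discount factor is (T−C)/(T−P) with T = 29, C = 23, P = 10.
ρ* = (29−23)/(29−10) = 6/19.

6/19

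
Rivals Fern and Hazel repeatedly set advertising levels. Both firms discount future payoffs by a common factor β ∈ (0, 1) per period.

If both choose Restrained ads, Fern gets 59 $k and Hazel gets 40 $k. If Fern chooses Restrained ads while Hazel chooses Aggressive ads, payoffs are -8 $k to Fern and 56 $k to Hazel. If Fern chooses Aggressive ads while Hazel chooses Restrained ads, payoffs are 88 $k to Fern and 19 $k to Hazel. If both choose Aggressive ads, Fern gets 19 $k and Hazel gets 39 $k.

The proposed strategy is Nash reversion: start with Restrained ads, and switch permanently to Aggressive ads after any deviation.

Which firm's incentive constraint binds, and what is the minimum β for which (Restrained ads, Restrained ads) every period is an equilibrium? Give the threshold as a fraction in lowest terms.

Fern: cooperation gives 59 each period; deviation gives 88 once then 19 forever.
  59/(1−β) ≥ 88 + 19β/(1−β) ⇒ β ≥ 29/69.
Hazel: cooperation gives 40 each period; deviation gives 56 once then 39 forever.
  β ≥ 16/17.
Both must hold, so the binding constraint is Hazel's: β ≥ 16/17.

Hazel; β ≥ 16/17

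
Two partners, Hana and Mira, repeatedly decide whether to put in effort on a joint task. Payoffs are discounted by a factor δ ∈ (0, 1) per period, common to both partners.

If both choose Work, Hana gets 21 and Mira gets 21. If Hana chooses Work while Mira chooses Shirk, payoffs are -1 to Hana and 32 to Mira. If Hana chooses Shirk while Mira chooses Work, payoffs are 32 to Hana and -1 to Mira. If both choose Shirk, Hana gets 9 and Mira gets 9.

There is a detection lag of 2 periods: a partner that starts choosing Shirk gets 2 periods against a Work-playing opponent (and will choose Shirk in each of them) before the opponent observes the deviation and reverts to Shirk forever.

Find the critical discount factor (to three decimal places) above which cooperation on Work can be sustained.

Deviating for the 2 undetected periods gains 32−21 = 11 per period over cooperation, then loses 21−9 = 12 per period forever once punishment starts.
Gain: 11(1 + δ + … + δ^1); loss: 12·δ^2/(1−δ).
No profitable deviation ⇔ 11(1−δ^2) ≤ 12·δ^2, i.e. δ^2 ≥ 11/(11+12) = 11/23.
Hence δ ≥ (11/23)^(1/2) ≈ 0.692.

0.692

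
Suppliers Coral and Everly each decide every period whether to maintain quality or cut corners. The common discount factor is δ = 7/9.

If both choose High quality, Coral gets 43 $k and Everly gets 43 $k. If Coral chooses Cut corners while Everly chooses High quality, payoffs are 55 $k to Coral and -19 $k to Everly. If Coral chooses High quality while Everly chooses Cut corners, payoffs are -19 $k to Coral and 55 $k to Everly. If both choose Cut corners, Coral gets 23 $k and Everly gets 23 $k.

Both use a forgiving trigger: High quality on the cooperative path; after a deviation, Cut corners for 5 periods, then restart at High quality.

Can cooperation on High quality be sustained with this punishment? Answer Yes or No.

Yes

IC: δ+…+δ^5 ≥ (55−43)/(43−23) = 3/5.
At δ = 7/9: partial sum = 2.5038 ≥ 0.6000. Cooperation sustainable.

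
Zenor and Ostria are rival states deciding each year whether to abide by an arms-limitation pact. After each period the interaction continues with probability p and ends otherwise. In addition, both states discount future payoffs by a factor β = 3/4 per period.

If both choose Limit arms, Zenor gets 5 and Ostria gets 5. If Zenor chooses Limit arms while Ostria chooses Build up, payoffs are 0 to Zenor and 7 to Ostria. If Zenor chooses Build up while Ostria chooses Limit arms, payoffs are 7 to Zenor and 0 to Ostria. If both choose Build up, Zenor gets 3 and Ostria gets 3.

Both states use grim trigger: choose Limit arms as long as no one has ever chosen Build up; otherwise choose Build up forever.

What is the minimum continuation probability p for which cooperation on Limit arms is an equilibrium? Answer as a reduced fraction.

With continuation probability p and discount β, the effective per-period discount factor is βp.
Grim-trigger IC: βp ≥ (7−5)/(7−3) = 1/2.
So p ≥ (1/2)/(3/4) = 2/3.

2/3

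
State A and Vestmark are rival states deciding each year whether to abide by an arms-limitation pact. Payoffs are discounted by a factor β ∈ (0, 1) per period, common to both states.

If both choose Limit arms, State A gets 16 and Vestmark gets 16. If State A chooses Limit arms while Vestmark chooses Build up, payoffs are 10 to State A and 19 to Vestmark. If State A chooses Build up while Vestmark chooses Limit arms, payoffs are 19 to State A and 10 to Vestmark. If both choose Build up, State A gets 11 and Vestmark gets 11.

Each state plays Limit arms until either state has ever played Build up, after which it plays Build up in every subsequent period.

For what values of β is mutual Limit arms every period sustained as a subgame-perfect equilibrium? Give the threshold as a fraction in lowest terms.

3/8

Under grim trigger the critical discount factor is (T−C)/(T−P) with T = 19, C = 16, P = 11.
β* = (19−16)/(19−11) = 3/8.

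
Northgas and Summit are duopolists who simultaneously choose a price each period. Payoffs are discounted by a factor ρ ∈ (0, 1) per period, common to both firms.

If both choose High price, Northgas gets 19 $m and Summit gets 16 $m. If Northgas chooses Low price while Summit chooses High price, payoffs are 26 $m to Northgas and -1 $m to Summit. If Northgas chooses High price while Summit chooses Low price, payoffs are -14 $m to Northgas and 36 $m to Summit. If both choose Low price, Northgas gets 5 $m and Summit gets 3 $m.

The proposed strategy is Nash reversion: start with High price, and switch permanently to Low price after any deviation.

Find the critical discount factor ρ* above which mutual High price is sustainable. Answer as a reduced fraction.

20/33

For Northgas: deviation gain 26−19 = 7, per-period punishment loss 19−5 = 14. IC gives ρ ≥ 7/21 = 1/3.
For Summit: gain 20, loss 13 per period, so ρ ≥ 20/33.
The tighter constraint is Summit's, so cooperation needs ρ ≥ 20/33.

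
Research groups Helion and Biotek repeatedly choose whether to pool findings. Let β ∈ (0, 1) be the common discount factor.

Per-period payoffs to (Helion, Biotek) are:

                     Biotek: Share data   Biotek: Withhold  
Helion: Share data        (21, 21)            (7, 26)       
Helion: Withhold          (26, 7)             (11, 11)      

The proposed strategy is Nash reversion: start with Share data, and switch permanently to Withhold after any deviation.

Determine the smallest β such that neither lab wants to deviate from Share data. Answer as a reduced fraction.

1/3

Under grim trigger the critical discount factor is (T−C)/(T−P) with T = 26, C = 21, P = 11.
β* = (26−21)/(26−11) = 5/15 = 1/3.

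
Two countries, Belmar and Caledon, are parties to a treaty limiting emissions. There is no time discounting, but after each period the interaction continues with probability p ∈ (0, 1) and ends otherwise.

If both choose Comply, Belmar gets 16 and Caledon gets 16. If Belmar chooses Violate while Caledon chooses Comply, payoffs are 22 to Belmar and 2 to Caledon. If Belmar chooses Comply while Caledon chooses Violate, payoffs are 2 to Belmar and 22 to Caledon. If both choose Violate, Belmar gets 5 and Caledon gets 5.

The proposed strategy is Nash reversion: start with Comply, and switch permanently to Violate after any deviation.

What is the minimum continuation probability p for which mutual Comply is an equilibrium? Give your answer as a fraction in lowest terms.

6/17

Expected cooperation value is 16 + p·16 + p²·16 + … = 16/(1−p); deviation gives 22 + p·5/(1−p).
16 ≥ 22(1−p) + 5p ⇒ 17p ≥ 6 ⇒ p ≥ 6/17.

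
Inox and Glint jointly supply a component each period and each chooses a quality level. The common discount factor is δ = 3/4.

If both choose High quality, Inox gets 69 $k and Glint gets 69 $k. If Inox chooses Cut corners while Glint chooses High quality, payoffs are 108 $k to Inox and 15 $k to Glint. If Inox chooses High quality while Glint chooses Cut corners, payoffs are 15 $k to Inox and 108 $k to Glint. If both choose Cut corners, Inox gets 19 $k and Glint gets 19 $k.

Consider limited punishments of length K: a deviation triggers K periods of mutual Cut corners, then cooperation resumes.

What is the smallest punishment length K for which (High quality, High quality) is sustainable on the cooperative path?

2

No profitable deviation requires (69−19)(δ+…+δ^K) ≥ 108−69, i.e. δ+…+δ^K ≥ 39/50 ≈ 0.7800.
With δ = 3/4, the partial sums are K=1: 0.7500, K=2: 1.3125.
K = 2 is the first length at which the sum reaches 0.7800.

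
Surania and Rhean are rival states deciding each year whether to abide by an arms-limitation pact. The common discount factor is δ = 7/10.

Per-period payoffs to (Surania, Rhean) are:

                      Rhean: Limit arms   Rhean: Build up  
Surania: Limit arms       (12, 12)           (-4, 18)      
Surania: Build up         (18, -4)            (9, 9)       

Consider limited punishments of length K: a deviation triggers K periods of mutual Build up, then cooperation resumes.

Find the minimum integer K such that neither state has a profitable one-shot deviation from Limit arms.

6

IC: δ(1−δ^K)/(1−δ) ≥ (18−12)/(12−9) = 2.
With δ = 7/10: need 1 − δ^K ≥ 2·(1−7/10)/(7/10), i.e. δ^K ≤ 0.1429.
Since (7/10)^5 = 0.1681 and (7/10)^6 = 0.1176, the smallest such K is 6.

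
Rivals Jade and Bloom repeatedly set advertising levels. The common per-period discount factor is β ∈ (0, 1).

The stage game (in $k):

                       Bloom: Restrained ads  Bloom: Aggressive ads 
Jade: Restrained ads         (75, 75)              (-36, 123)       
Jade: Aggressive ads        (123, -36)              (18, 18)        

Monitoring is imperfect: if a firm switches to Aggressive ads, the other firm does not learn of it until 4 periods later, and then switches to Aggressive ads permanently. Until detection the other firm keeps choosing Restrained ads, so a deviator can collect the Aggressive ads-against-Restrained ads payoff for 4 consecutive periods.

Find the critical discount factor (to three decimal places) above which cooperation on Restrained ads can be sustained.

0.822

The best deviation is to choose Aggressive ads for all 4 undetected periods, earning 123 each, then 18 forever once detected.
Deviation value: 123(1−β^4)/(1−β) + 18β^4/(1−β); cooperation value: 75/(1−β).
IC: 75 ≥ 123(1−β^4) + 18β^4 = 123 − 105β^4.
So β^4 ≥ 48/105 = 16/35, giving β ≥ (16/35)^(1/4) ≈ 0.822.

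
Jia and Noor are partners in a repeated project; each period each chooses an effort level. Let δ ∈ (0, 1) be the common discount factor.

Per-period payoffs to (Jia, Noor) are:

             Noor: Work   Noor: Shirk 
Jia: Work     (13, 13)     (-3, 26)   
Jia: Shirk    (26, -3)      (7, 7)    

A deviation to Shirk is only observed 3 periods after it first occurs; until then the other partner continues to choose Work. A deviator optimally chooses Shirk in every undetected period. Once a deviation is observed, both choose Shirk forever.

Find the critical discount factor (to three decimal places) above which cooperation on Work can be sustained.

The best deviation is to choose Shirk for all 3 undetected periods, earning 26 each, then 7 forever once detected.
Deviation value: 26(1−δ^3)/(1−δ) + 7δ^3/(1−δ); cooperation value: 13/(1−δ).
IC: 13 ≥ 26(1−δ^3) + 7δ^3 = 26 − 19δ^3.
So δ^3 ≥ 13/19, giving δ ≥ (13/19)^(1/3) ≈ 0.881.

0.881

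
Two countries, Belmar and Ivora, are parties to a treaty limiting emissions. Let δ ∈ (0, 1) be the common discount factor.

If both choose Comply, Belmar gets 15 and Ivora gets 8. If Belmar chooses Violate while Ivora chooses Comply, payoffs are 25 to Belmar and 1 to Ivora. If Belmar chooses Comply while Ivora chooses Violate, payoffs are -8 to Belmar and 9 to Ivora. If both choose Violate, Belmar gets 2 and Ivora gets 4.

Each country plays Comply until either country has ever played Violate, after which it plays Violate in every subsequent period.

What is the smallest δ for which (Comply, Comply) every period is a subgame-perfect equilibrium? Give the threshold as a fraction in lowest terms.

10/23

For Belmar: deviation gain 25−15 = 10, per-period punishment loss 15−2 = 13. IC gives δ ≥ 10/23.
For Ivora: gain 1, loss 4 per period, so δ ≥ 1/5.
The tighter constraint is Belmar's, so cooperation needs δ ≥ 10/23.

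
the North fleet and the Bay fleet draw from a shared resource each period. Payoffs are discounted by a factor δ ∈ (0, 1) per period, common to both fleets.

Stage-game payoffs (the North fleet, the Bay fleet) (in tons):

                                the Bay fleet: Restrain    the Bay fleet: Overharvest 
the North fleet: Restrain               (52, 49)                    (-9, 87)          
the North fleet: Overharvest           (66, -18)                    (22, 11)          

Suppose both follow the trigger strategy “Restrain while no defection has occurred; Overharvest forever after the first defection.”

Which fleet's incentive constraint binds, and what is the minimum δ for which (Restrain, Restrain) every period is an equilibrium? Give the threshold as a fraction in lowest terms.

the North fleet: cooperation gives 52 each period; deviation gives 66 once then 22 forever.
  52/(1−δ) ≥ 66 + 22δ/(1−δ) ⇒ δ ≥ 14/44 = 7/22.
the Bay fleet: cooperation gives 49 each period; deviation gives 87 once then 11 forever.
  δ ≥ 38/76 = 1/2.
Both must hold, so the binding constraint is the Bay fleet's: δ ≥ 1/2.

the Bay fleet; δ ≥ 1/2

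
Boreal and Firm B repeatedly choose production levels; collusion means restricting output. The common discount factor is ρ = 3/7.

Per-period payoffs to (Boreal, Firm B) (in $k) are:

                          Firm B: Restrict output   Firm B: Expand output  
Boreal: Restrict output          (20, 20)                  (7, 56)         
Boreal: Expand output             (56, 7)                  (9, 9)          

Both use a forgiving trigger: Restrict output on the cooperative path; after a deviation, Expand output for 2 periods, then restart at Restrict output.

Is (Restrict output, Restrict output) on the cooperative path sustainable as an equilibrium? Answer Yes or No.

No

A one-shot deviation gives 56 now, then 9 for 2 periods, then back to 20.
Gain from deviating: (56−20) today; loss: (20−9) in each of the next 2 periods.
No-deviation condition: (20−9)(ρ+…+ρ^2) ≥ 56−20, i.e. ρ+…+ρ^2 ≥ 36/11.
At ρ = 3/7: ρ+…+ρ^2 = 0.6122 < 3.2727.
So cooperation is not sustainable.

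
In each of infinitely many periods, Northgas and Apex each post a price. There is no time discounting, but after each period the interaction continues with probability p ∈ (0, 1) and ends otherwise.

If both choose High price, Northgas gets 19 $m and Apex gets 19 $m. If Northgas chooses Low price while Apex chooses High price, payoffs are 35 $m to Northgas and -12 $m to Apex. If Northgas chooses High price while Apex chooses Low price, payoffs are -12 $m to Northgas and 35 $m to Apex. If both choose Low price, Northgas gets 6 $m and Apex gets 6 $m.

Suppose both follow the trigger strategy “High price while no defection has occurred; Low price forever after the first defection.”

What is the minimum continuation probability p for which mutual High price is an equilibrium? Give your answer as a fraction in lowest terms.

Expected cooperation value is 19 + p·19 + p²·19 + … = 19/(1−p); deviation gives 35 + p·6/(1−p).
19 ≥ 35(1−p) + 6p ⇒ 29p ≥ 16 ⇒ p ≥ 16/29.

16/29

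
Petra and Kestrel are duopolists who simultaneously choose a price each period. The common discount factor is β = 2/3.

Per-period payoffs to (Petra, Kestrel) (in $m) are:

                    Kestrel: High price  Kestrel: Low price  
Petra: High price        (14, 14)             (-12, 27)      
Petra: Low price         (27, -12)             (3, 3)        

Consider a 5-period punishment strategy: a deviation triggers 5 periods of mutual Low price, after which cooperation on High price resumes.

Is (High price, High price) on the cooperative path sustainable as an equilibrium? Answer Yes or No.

IC: β+…+β^5 ≥ (27−14)/(14−3) = 13/11.
At β = 2/3: partial sum = 1.7366 ≥ 1.1818. Cooperation sustainable.

Yes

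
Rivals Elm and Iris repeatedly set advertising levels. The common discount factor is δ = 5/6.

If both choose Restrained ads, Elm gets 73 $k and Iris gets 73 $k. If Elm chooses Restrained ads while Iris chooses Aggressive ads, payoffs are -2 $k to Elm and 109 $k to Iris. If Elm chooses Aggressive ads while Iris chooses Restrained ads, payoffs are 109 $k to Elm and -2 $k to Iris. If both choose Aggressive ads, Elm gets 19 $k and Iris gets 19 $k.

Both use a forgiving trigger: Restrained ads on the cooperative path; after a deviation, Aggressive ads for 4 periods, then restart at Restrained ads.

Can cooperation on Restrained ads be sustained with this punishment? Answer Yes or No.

Comparing payoff streams over the 5 periods until play realigns: cooperate → 73(1+δ+…+δ^4); deviate → 109 + 19(δ+…+δ^4).
Cooperation is sustained iff (73−19)(δ+…+δ^4) ≥ 109−73.
δ+…+δ^4 = 5/6·(1−(5/6)^4)/(1−5/6) = 2.5887, and (109−73)/(73−19) = 0.6667.
2.5887 ≥ 0.6667, so cooperation is sustainable.

Yes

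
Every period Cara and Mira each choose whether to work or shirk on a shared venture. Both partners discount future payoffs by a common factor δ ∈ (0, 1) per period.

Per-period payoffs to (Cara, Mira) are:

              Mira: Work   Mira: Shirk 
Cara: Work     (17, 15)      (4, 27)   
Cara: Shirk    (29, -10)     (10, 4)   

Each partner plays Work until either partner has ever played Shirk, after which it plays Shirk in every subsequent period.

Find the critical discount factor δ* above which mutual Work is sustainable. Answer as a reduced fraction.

12/19

For Cara: deviation gain 29−17 = 12, per-period punishment loss 17−10 = 7. IC gives δ ≥ 12/19.
For Mira: gain 12, loss 11 per period, so δ ≥ 12/23.
The tighter constraint is Cara's, so cooperation needs δ ≥ 12/19.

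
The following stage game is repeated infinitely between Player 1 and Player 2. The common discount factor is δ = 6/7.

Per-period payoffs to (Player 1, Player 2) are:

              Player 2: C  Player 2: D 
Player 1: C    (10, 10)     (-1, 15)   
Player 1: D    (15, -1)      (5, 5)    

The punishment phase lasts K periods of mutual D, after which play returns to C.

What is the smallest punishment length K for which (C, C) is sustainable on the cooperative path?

2

Need Σ_{k=1}^{K} δ^k ≥ (15−10)/(10−5) = 1.0000 at δ = 6/7.
At K = 1 the sum is 0.8571 < 1.0000; at K = 2 it is 1.5918 ≥ 1.0000.
So the minimum punishment length is K = 2.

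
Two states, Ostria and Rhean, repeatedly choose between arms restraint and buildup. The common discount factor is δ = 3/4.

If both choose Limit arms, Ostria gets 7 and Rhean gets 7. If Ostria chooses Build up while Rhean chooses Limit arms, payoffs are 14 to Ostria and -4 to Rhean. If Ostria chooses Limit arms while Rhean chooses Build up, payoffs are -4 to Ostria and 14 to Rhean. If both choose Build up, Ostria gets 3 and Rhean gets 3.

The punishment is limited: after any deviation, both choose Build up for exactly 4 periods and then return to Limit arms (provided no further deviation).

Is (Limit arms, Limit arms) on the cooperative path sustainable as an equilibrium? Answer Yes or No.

IC: δ+…+δ^4 ≥ (14−7)/(7−3) = 7/4.
At δ = 3/4: partial sum = 2.0508 ≥ 1.7500. Cooperation sustainable.

Yes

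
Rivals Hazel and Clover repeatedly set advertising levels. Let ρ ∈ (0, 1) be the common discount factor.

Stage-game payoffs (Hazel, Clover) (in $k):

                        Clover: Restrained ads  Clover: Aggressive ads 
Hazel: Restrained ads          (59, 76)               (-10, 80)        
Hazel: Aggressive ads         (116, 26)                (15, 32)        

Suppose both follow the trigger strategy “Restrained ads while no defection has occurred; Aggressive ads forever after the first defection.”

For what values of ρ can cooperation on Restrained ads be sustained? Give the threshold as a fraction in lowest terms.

Hazel: cooperation gives 59 each period; deviation gives 116 once then 15 forever.
  59/(1−ρ) ≥ 116 + 15ρ/(1−ρ) ⇒ ρ ≥ 57/101.
Clover: cooperation gives 76 each period; deviation gives 80 once then 32 forever.
  ρ ≥ 4/48 = 1/12.
Both must hold, so the binding constraint is Hazel's: ρ ≥ 57/101.

57/101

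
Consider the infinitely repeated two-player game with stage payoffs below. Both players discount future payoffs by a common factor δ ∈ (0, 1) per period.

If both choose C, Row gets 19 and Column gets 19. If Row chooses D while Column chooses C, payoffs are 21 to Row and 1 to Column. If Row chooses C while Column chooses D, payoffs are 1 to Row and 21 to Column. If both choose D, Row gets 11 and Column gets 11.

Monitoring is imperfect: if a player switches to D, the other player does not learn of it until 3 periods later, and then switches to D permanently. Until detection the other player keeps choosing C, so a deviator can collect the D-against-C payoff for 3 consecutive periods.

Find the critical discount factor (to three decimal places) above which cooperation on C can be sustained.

The best deviation is to choose D for all 3 undetected periods, earning 21 each, then 11 forever once detected.
Deviation value: 21(1−δ^3)/(1−δ) + 11δ^3/(1−δ); cooperation value: 19/(1−δ).
IC: 19 ≥ 21(1−δ^3) + 11δ^3 = 21 − 10δ^3.
So δ^3 ≥ 2/10 = 1/5, giving δ ≥ (1/5)^(1/3) ≈ 0.585.

0.585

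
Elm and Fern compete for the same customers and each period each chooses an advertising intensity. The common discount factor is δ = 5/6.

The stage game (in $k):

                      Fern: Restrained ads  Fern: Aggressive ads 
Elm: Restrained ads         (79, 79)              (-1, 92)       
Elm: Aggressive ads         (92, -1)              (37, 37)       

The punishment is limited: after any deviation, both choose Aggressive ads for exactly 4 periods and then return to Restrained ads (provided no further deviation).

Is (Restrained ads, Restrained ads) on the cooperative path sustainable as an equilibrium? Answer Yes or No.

Yes

A one-shot deviation gives 92 now, then 37 for 4 periods, then back to 79.
Gain from deviating: (92−79) today; loss: (79−37) in each of the next 4 periods.
No-deviation condition: (79−37)(δ+…+δ^4) ≥ 92−79, i.e. δ+…+δ^4 ≥ 13/42.
At δ = 5/6: δ+…+δ^4 = 2.5887 ≥ 0.3095.
So cooperation is sustainable.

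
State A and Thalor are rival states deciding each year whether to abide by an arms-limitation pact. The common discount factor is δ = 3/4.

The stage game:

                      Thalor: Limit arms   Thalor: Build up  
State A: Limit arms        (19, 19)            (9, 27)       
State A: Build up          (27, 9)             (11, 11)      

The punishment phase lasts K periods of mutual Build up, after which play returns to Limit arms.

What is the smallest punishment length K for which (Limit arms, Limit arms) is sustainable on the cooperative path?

2

Need Σ_{k=1}^{K} δ^k ≥ (27−19)/(19−11) = 1.0000 at δ = 3/4.
At K = 1 the sum is 0.7500 < 1.0000; at K = 2 it is 1.3125 ≥ 1.0000.
So the minimum punishment length is K = 2.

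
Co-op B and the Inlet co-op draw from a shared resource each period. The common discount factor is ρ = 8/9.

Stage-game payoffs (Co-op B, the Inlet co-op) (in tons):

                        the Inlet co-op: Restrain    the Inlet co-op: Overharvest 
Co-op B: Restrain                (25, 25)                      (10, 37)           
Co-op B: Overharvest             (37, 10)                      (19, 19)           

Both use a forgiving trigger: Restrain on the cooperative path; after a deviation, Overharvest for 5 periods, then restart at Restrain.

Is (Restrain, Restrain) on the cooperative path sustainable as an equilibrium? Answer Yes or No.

A one-shot deviation gives 37 now, then 19 for 5 periods, then back to 25.
Gain from deviating: (37−25) today; loss: (25−19) in each of the next 5 periods.
No-deviation condition: (25−19)(ρ+…+ρ^5) ≥ 37−25, i.e. ρ+…+ρ^5 ≥ 2.
At ρ = 8/9: ρ+…+ρ^5 = 3.5606 ≥ 2.0000.
So cooperation is sustainable.

Yes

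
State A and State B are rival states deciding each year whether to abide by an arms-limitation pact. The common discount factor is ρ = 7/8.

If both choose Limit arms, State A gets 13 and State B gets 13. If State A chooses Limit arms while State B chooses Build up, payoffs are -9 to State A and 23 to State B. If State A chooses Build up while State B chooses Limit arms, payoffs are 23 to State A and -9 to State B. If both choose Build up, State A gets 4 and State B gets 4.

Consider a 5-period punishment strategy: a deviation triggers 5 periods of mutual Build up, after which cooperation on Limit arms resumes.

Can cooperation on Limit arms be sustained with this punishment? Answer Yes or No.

Yes

A one-shot deviation gives 23 now, then 4 for 5 periods, then back to 13.
Gain from deviating: (23−13) today; loss: (13−4) in each of the next 5 periods.
No-deviation condition: (13−4)(ρ+…+ρ^5) ≥ 23−13, i.e. ρ+…+ρ^5 ≥ 10/9.
At ρ = 7/8: ρ+…+ρ^5 = 3.4096 ≥ 1.1111.
So cooperation is sustainable.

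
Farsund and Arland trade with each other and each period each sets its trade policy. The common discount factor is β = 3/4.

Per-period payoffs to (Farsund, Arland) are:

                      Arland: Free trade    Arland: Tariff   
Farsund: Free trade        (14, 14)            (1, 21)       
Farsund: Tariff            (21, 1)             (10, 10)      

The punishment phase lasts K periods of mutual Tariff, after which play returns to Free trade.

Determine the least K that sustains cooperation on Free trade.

4

Need Σ_{k=1}^{K} β^k ≥ (21−14)/(14−10) = 1.7500 at β = 3/4.
At K = 3 the sum is 1.7344 < 1.7500; at K = 4 it is 2.0508 ≥ 1.7500.
So the minimum punishment length is K = 4.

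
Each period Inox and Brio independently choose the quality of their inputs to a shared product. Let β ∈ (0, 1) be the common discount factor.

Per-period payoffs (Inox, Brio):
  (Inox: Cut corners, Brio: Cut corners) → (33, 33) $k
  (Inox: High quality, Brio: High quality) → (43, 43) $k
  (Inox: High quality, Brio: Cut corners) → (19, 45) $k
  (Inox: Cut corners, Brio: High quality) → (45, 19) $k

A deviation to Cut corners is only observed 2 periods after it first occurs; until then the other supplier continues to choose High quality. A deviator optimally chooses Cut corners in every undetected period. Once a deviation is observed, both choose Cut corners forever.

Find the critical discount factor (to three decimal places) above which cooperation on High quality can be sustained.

0.408

A deviator earns 45 for 2 periods, then 33 forever; cooperating earns 43 forever. Multiplying the IC by (1−β):
43 ≥ 45(1−β^2) + 33β^2, so 12·β^2 ≥ 2 and β^2 ≥ 1/6.
β ≥ (1/6)^(1/2) ≈ 0.408.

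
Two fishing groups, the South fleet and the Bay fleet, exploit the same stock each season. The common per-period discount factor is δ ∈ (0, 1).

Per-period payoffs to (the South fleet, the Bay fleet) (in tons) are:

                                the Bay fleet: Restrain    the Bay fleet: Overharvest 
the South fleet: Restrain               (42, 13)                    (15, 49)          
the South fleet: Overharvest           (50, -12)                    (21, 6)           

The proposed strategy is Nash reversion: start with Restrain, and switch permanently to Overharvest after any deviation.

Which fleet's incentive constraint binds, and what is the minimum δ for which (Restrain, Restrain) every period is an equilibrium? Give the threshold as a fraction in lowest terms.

the South fleet's threshold: (50−42)/(50−21) = 8/29.
the Bay fleet's threshold: (49−13)/(49−6) = 36/43.
8/29 < 36/43, so the Bay fleet binds and δ* = 36/43.

the Bay fleet; δ ≥ 36/43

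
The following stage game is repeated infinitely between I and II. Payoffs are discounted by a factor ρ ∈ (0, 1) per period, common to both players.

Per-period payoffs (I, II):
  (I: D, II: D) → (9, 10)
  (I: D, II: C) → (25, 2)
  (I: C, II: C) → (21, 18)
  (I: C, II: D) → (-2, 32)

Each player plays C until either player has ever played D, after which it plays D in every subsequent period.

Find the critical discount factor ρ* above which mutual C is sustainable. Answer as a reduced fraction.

7/11

I: cooperation gives 21 each period; deviation gives 25 once then 9 forever.
  21/(1−ρ) ≥ 25 + 9ρ/(1−ρ) ⇒ ρ ≥ 4/16 = 1/4.
II: cooperation gives 18 each period; deviation gives 32 once then 10 forever.
  ρ ≥ 14/22 = 7/11.
Both must hold, so the binding constraint is II's: ρ ≥ 7/11.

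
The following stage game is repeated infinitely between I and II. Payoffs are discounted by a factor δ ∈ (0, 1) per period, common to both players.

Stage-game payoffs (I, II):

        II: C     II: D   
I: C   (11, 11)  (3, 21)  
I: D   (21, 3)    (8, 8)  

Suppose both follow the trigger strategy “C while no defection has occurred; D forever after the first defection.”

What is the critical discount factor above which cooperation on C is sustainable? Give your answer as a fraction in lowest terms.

Cooperation forever yields 11 each period: 11/(1−δ).
Deviating yields 21 once, then 8 forever: 21 + 8δ/(1−δ).
No profitable deviation requires 11/(1−δ) ≥ 21 + 8δ/(1−δ).
Multiplying by (1−δ): 11 ≥ 21(1−δ) + 8δ = 21 − 13δ.
So 13δ ≥ 10, i.e. δ ≥ 10/13.

10/13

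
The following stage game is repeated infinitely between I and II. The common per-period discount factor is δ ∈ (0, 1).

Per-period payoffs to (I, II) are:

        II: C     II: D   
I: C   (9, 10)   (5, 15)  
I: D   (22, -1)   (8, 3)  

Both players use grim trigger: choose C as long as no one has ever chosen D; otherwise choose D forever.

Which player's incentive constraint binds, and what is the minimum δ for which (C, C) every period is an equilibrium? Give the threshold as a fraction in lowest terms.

I; δ ≥ 13/14

For I: deviation gain 22−9 = 13, per-period punishment loss 9−8 = 1. IC gives δ ≥ 13/14.
For II: gain 5, loss 7 per period, so δ ≥ 5/12.
The tighter constraint is I's, so cooperation needs δ ≥ 13/14.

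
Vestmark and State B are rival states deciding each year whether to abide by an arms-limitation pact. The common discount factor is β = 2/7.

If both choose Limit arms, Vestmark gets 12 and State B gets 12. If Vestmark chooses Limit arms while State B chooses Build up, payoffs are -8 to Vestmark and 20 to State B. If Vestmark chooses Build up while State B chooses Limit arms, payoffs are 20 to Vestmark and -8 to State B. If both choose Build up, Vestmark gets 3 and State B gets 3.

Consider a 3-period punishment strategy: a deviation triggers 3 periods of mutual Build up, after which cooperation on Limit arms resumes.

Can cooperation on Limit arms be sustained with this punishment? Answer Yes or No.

A one-shot deviation gives 20 now, then 3 for 3 periods, then back to 12.
Gain from deviating: (20−12) today; loss: (12−3) in each of the next 3 periods.
No-deviation condition: (12−3)(β+…+β^3) ≥ 20−12, i.e. β+…+β^3 ≥ 8/9.
At β = 2/7: β+…+β^3 = 0.3907 < 0.8889.
So cooperation is not sustainable.

No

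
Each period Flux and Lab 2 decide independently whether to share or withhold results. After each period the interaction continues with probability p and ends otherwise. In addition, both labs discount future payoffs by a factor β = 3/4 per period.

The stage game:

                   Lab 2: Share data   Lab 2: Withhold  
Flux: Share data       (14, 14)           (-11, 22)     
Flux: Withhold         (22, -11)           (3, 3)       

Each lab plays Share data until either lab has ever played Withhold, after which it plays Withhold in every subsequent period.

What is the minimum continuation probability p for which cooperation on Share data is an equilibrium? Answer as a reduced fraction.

Expected continuation weight on next period's payoff is β·p = 3/4·p, which plays the role of the discount factor.
Cooperation requires 3/4·p ≥ (22−14)/(22−3) = 8/19, hence p ≥ 32/57.

32/57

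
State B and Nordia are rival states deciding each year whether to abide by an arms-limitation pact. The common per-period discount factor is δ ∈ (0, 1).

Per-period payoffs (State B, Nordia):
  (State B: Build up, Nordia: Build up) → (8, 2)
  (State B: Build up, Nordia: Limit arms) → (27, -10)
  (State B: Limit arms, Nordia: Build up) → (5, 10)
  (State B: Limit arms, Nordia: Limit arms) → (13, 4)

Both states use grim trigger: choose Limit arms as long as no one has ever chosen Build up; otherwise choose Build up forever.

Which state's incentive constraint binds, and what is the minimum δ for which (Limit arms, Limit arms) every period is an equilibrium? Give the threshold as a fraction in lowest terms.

For State B: deviation gain 27−13 = 14, per-period punishment loss 13−8 = 5. IC gives δ ≥ 14/19.
For Nordia: gain 6, loss 2 per period, so δ ≥ 6/8 = 3/4.
The tighter constraint is Nordia's, so cooperation needs δ ≥ 3/4.

Nordia; δ ≥ 3/4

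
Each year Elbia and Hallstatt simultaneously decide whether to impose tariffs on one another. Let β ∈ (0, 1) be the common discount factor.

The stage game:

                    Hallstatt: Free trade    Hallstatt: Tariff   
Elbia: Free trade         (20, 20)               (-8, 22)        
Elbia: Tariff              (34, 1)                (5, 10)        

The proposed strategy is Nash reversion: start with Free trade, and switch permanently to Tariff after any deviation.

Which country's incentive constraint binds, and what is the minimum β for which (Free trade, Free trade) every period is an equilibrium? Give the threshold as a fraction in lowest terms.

Elbia; β ≥ 14/29

Elbia's threshold: (34−20)/(34−5) = 14/29.
Hallstatt's threshold: (22−20)/(22−10) = 1/6.
14/29 > 1/6, so Elbia binds and β* = 14/29.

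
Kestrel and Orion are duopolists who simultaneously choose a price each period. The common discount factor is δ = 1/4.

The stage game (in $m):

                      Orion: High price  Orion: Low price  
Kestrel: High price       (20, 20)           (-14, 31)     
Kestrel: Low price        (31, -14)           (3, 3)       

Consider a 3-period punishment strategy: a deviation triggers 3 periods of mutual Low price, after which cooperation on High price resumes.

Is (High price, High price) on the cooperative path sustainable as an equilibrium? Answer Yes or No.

No

IC: δ+…+δ^3 ≥ (31−20)/(20−3) = 11/17.
At δ = 1/4: partial sum = 0.3281 < 0.6471. Cooperation not sustainable.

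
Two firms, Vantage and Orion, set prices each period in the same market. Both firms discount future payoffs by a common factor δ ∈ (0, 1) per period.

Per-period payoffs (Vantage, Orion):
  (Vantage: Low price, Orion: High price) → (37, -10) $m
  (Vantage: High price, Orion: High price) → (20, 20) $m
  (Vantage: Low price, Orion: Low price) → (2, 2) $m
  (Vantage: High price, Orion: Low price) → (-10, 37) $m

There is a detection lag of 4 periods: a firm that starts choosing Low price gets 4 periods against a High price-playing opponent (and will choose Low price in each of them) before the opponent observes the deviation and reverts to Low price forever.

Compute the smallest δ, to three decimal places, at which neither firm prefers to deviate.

The best deviation is to choose Low price for all 4 undetected periods, earning 37 each, then 2 forever once detected.
Deviation value: 37(1−δ^4)/(1−δ) + 2δ^4/(1−δ); cooperation value: 20/(1−δ).
IC: 20 ≥ 37(1−δ^4) + 2δ^4 = 37 − 35δ^4.
So δ^4 ≥ 17/35, giving δ ≥ (17/35)^(1/4) ≈ 0.835.

0.835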